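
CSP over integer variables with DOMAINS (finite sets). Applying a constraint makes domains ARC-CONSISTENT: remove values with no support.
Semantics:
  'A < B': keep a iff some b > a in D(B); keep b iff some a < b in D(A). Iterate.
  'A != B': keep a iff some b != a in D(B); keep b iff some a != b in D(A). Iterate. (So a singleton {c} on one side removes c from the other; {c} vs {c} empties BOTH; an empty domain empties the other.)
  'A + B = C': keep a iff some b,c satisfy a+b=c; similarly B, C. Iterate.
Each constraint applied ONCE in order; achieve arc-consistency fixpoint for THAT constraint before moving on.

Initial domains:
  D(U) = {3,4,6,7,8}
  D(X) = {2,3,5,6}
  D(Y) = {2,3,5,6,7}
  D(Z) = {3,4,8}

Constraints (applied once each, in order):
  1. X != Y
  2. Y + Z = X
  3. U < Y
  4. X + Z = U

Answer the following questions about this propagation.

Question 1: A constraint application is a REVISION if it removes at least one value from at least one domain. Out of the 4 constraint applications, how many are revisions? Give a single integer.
Constraint 1 (X != Y) on D(X)={2,3,5,6} D(Y)={2,3,5,6,7}: no change => not a revision
Constraint 2 (Y + Z = X) on D(Y)={2,3,5,6,7} D(Z)={3,4,8} D(X)={2,3,5,6}: Y {2,3,5,6,7}->{2,3}; Z {3,4,8}->{3,4}; X {2,3,5,6}->{5,6} => REVISION
Constraint 3 (U < Y) on D(U)={3,4,6,7,8} D(Y)={2,3}: U {3,4,6,7,8}->{}; Y {2,3}->{} => REVISION
Constraint 4 (X + Z = U) on D(X)={5,6} D(Z)={3,4} D(U)={}: X {5,6}->{}; Z {3,4}->{} => REVISION
Total revisions = 3

Answer: 3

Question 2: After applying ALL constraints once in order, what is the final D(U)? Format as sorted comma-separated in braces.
Constraint 1 (X != Y) on D(X)={2,3,5,6} D(Y)={2,3,5,6,7}: no change
Constraint 2 (Y + Z = X) on D(Y)={2,3,5,6,7} D(Z)={3,4,8} D(X)={2,3,5,6}: Y {2,3,5,6,7}->{2,3}; Z {3,4,8}->{3,4}; X {2,3,5,6}->{5,6}
Constraint 3 (U < Y) on D(U)={3,4,6,7,8} D(Y)={2,3}: U {3,4,6,7,8}->{}; Y {2,3}->{}
Constraint 4 (X + Z = U) on D(X)={5,6} D(Z)={3,4} D(U)={}: X {5,6}->{}; Z {3,4}->{}
So after all 4 constraints: D(U) = {}

Answer: {}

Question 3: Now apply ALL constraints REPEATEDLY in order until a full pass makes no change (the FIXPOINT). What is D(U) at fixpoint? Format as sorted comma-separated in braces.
pass 0 (initial): D(U)={3,4,6,7,8}
pass 1: U {3,4,6,7,8}->{}; X {2,3,5,6}->{}; Y {2,3,5,6,7}->{}; Z {3,4,8}->{}
pass 2: no change
Fixpoint after 2 passes: D(U) = {}

Answer: {}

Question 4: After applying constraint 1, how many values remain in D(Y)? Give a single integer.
Answer: 5

Derivation:
Constraint 1 (X != Y) on D(X)={2,3,5,6} D(Y)={2,3,5,6,7}: no change
So after constraint 1: D(Y)={2,3,5,6,7}, size = 5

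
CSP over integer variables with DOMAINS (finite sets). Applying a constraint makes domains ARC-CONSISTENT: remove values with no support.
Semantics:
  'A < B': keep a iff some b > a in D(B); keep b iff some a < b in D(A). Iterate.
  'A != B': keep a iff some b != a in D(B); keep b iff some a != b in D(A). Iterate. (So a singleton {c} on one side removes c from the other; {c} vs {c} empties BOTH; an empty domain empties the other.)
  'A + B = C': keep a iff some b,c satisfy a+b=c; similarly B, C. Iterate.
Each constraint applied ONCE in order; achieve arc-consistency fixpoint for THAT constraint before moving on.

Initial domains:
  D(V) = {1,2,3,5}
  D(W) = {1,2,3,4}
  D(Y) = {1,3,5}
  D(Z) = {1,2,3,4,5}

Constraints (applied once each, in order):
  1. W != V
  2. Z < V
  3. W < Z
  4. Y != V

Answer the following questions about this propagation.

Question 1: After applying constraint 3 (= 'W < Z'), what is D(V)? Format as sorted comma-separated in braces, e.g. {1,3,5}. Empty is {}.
Constraint 1 (W != V) on D(W)={1,2,3,4} D(V)={1,2,3,5}: no change
Constraint 2 (Z < V) on D(Z)={1,2,3,4,5} D(V)={1,2,3,5}: Z {1,2,3,4,5}->{1,2,3,4}; V {1,2,3,5}->{2,3,5}
Constraint 3 (W < Z) on D(W)={1,2,3,4} D(Z)={1,2,3,4}: W {1,2,3,4}->{1,2,3}; Z {1,2,3,4}->{2,3,4}
So after constraint 3: D(V) = {2,3,5}

Answer: {2,3,5}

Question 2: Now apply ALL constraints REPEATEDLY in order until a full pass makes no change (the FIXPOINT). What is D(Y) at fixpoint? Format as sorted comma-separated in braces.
Answer: {1,3,5}

Derivation:
pass 0 (initial): D(Y)={1,3,5}
pass 1: V {1,2,3,5}->{2,3,5}; W {1,2,3,4}->{1,2,3}; Z {1,2,3,4,5}->{2,3,4}
pass 2: V {2,3,5}->{3,5}
pass 3: no change
Fixpoint after 3 passes: D(Y) = {1,3,5}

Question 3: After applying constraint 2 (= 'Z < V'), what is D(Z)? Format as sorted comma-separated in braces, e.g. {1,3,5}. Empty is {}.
Answer: {1,2,3,4}

Derivation:
Constraint 1 (W != V) on D(W)={1,2,3,4} D(V)={1,2,3,5}: no change
Constraint 2 (Z < V) on D(Z)={1,2,3,4,5} D(V)={1,2,3,5}: Z {1,2,3,4,5}->{1,2,3,4}; V {1,2,3,5}->{2,3,5}
So after constraint 2: D(Z) = {1,2,3,4}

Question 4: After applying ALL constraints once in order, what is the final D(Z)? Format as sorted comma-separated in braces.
Answer: {2,3,4}

Derivation:
Constraint 1 (W != V) on D(W)={1,2,3,4} D(V)={1,2,3,5}: no change
Constraint 2 (Z < V) on D(Z)={1,2,3,4,5} D(V)={1,2,3,5}: Z {1,2,3,4,5}->{1,2,3,4}; V {1,2,3,5}->{2,3,5}
Constraint 3 (W < Z) on D(W)={1,2,3,4} D(Z)={1,2,3,4}: W {1,2,3,4}->{1,2,3}; Z {1,2,3,4}->{2,3,4}
Constraint 4 (Y != V) on D(Y)={1,3,5} D(V)={2,3,5}: no change
So after all 4 constraints: D(Z) = {2,3,4}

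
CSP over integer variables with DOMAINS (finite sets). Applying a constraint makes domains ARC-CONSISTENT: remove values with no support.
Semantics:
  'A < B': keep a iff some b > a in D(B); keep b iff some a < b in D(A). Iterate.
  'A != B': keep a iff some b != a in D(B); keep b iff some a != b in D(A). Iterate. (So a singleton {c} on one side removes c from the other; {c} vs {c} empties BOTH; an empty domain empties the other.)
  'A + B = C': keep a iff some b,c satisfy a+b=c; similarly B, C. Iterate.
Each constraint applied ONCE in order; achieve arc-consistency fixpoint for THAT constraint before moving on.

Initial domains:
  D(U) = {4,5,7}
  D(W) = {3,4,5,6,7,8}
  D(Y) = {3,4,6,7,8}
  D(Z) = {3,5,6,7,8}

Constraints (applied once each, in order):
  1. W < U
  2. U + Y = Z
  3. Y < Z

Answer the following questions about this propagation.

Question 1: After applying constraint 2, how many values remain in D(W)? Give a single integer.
Constraint 1 (W < U) on D(W)={3,4,5,6,7,8} D(U)={4,5,7}: W {3,4,5,6,7,8}->{3,4,5,6}
Constraint 2 (U + Y = Z) on D(U)={4,5,7} D(Y)={3,4,6,7,8} D(Z)={3,5,6,7,8}: U {4,5,7}->{4,5}; Y {3,4,6,7,8}->{3,4}; Z {3,5,6,7,8}->{7,8}
So after constraint 2: D(W)={3,4,5,6}, size = 4

Answer: 4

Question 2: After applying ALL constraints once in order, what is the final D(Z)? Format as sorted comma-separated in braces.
Answer: {7,8}

Derivation:
Constraint 1 (W < U) on D(W)={3,4,5,6,7,8} D(U)={4,5,7}: W {3,4,5,6,7,8}->{3,4,5,6}
Constraint 2 (U + Y = Z) on D(U)={4,5,7} D(Y)={3,4,6,7,8} D(Z)={3,5,6,7,8}: U {4,5,7}->{4,5}; Y {3,4,6,7,8}->{3,4}; Z {3,5,6,7,8}->{7,8}
Constraint 3 (Y < Z) on D(Y)={3,4} D(Z)={7,8}: no change
So after all 3 constraints: D(Z) = {7,8}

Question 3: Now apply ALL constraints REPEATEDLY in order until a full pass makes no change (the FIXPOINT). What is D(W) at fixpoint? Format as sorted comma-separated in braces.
pass 0 (initial): D(W)={3,4,5,6,7,8}
pass 1: U {4,5,7}->{4,5}; W {3,4,5,6,7,8}->{3,4,5,6}; Y {3,4,6,7,8}->{3,4}; Z {3,5,6,7,8}->{7,8}
pass 2: W {3,4,5,6}->{3,4}
pass 3: no change
Fixpoint after 3 passes: D(W) = {3,4}

Answer: {3,4}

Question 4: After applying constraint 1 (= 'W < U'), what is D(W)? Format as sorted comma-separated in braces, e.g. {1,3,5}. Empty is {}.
Answer: {3,4,5,6}

Derivation:
Constraint 1 (W < U) on D(W)={3,4,5,6,7,8} D(U)={4,5,7}: W {3,4,5,6,7,8}->{3,4,5,6}
So after constraint 1: D(W) = {3,4,5,6}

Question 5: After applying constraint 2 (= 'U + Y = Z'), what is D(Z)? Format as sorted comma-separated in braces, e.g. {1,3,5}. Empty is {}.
Answer: {7,8}

Derivation:
Constraint 1 (W < U) on D(W)={3,4,5,6,7,8} D(U)={4,5,7}: W {3,4,5,6,7,8}->{3,4,5,6}
Constraint 2 (U + Y = Z) on D(U)={4,5,7} D(Y)={3,4,6,7,8} D(Z)={3,5,6,7,8}: U {4,5,7}->{4,5}; Y {3,4,6,7,8}->{3,4}; Z {3,5,6,7,8}->{7,8}
So after constraint 2: D(Z) = {7,8}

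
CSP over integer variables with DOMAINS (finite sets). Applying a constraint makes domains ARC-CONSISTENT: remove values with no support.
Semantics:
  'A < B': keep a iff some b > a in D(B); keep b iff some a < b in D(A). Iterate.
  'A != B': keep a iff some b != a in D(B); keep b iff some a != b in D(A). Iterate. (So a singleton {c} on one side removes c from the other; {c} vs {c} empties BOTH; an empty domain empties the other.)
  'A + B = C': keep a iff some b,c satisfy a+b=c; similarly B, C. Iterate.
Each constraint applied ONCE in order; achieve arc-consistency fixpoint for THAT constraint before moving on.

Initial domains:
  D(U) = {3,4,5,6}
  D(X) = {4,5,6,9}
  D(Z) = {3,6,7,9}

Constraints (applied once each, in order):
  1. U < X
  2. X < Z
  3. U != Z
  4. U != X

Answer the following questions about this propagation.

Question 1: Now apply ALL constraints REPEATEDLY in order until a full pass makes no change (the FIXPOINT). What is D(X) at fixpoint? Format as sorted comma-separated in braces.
pass 0 (initial): D(X)={4,5,6,9}
pass 1: X {4,5,6,9}->{4,5,6}; Z {3,6,7,9}->{6,7,9}
pass 2: U {3,4,5,6}->{3,4,5}
pass 3: no change
Fixpoint after 3 passes: D(X) = {4,5,6}

Answer: {4,5,6}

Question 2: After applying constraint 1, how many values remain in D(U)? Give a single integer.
Answer: 4

Derivation:
Constraint 1 (U < X) on D(U)={3,4,5,6} D(X)={4,5,6,9}: no change
So after constraint 1: D(U)={3,4,5,6}, size = 4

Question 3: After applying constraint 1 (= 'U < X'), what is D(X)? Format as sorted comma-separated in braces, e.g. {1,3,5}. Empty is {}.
Constraint 1 (U < X) on D(U)={3,4,5,6} D(X)={4,5,6,9}: no change
So after constraint 1: D(X) = {4,5,6,9}

Answer: {4,5,6,9}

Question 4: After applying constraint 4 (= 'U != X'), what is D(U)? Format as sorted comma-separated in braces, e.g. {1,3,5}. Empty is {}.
Constraint 1 (U < X) on D(U)={3,4,5,6} D(X)={4,5,6,9}: no change
Constraint 2 (X < Z) on D(X)={4,5,6,9} D(Z)={3,6,7,9}: X {4,5,6,9}->{4,5,6}; Z {3,6,7,9}->{6,7,9}
Constraint 3 (U != Z) on D(U)={3,4,5,6} D(Z)={6,7,9}: no change
Constraint 4 (U != X) on D(U)={3,4,5,6} D(X)={4,5,6}: no change
So after constraint 4: D(U) = {3,4,5,6}

Answer: {3,4,5,6}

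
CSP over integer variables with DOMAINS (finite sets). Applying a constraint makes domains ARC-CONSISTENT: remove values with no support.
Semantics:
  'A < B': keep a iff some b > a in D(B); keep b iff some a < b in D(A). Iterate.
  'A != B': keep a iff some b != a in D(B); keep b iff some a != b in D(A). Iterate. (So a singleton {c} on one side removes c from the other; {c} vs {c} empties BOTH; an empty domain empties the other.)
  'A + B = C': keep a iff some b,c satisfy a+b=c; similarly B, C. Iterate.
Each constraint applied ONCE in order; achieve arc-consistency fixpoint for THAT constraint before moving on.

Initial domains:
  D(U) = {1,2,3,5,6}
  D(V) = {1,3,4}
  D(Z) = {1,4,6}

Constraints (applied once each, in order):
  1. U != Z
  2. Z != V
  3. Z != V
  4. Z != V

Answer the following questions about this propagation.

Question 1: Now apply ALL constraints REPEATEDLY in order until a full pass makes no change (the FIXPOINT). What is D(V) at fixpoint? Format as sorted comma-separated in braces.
Answer: {1,3,4}

Derivation:
pass 0 (initial): D(V)={1,3,4}
pass 1: no change
Fixpoint after 1 passes: D(V) = {1,3,4}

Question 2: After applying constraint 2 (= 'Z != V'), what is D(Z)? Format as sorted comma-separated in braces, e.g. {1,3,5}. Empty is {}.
Answer: {1,4,6}

Derivation:
Constraint 1 (U != Z) on D(U)={1,2,3,5,6} D(Z)={1,4,6}: no change
Constraint 2 (Z != V) on D(Z)={1,4,6} D(V)={1,3,4}: no change
So after constraint 2: D(Z) = {1,4,6}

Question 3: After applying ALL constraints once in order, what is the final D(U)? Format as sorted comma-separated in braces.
Answer: {1,2,3,5,6}

Derivation:
Constraint 1 (U != Z) on D(U)={1,2,3,5,6} D(Z)={1,4,6}: no change
Constraint 2 (Z != V) on D(Z)={1,4,6} D(V)={1,3,4}: no change
Constraint 3 (Z != V) on D(Z)={1,4,6} D(V)={1,3,4}: no change
Constraint 4 (Z != V) on D(Z)={1,4,6} D(V)={1,3,4}: no change
So after all 4 constraints: D(U) = {1,2,3,5,6}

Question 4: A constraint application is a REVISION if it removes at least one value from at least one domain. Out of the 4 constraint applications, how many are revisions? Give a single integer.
Constraint 1 (U != Z) on D(U)={1,2,3,5,6} D(Z)={1,4,6}: no change => not a revision
Constraint 2 (Z != V) on D(Z)={1,4,6} D(V)={1,3,4}: no change => not a revision
Constraint 3 (Z != V) on D(Z)={1,4,6} D(V)={1,3,4}: no change => not a revision
Constraint 4 (Z != V) on D(Z)={1,4,6} D(V)={1,3,4}: no change => not a revision
Total revisions = 0

Answer: 0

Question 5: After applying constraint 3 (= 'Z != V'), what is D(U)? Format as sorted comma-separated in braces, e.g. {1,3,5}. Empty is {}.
Answer: {1,2,3,5,6}

Derivation:
Constraint 1 (U != Z) on D(U)={1,2,3,5,6} D(Z)={1,4,6}: no change
Constraint 2 (Z != V) on D(Z)={1,4,6} D(V)={1,3,4}: no change
Constraint 3 (Z != V) on D(Z)={1,4,6} D(V)={1,3,4}: no change
So after constraint 3: D(U) = {1,2,3,5,6}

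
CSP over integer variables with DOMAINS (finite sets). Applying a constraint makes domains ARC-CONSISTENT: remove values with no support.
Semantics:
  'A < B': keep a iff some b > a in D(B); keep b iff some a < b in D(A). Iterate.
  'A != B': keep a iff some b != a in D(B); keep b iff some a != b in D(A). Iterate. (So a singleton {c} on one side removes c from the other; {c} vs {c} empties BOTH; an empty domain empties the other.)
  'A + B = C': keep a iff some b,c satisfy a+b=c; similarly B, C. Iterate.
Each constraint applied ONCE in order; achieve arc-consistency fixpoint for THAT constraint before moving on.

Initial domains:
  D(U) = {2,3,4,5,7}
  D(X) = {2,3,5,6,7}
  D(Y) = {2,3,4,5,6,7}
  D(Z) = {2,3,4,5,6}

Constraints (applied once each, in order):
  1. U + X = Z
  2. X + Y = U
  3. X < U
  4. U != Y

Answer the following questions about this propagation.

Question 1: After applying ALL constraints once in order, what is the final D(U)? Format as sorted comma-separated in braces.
Constraint 1 (U + X = Z) on D(U)={2,3,4,5,7} D(X)={2,3,5,6,7} D(Z)={2,3,4,5,6}: U {2,3,4,5,7}->{2,3,4}; X {2,3,5,6,7}->{2,3}; Z {2,3,4,5,6}->{4,5,6}
Constraint 2 (X + Y = U) on D(X)={2,3} D(Y)={2,3,4,5,6,7} D(U)={2,3,4}: X {2,3}->{2}; Y {2,3,4,5,6,7}->{2}; U {2,3,4}->{4}
Constraint 3 (X < U) on D(X)={2} D(U)={4}: no change
Constraint 4 (U != Y) on D(U)={4} D(Y)={2}: no change
So after all 4 constraints: D(U) = {4}

Answer: {4}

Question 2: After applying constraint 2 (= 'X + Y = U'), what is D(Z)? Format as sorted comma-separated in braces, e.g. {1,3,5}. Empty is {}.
Constraint 1 (U + X = Z) on D(U)={2,3,4,5,7} D(X)={2,3,5,6,7} D(Z)={2,3,4,5,6}: U {2,3,4,5,7}->{2,3,4}; X {2,3,5,6,7}->{2,3}; Z {2,3,4,5,6}->{4,5,6}
Constraint 2 (X + Y = U) on D(X)={2,3} D(Y)={2,3,4,5,6,7} D(U)={2,3,4}: X {2,3}->{2}; Y {2,3,4,5,6,7}->{2}; U {2,3,4}->{4}
So after constraint 2: D(Z) = {4,5,6}

Answer: {4,5,6}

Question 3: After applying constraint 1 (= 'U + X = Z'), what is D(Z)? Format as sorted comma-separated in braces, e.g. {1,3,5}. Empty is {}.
Answer: {4,5,6}

Derivation:
Constraint 1 (U + X = Z) on D(U)={2,3,4,5,7} D(X)={2,3,5,6,7} D(Z)={2,3,4,5,6}: U {2,3,4,5,7}->{2,3,4}; X {2,3,5,6,7}->{2,3}; Z {2,3,4,5,6}->{4,5,6}
So after constraint 1: D(Z) = {4,5,6}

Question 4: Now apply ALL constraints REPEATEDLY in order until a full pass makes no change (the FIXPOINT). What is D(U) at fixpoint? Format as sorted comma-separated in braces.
pass 0 (initial): D(U)={2,3,4,5,7}
pass 1: U {2,3,4,5,7}->{4}; X {2,3,5,6,7}->{2}; Y {2,3,4,5,6,7}->{2}; Z {2,3,4,5,6}->{4,5,6}
pass 2: Z {4,5,6}->{6}
pass 3: no change
Fixpoint after 3 passes: D(U) = {4}

Answer: {4}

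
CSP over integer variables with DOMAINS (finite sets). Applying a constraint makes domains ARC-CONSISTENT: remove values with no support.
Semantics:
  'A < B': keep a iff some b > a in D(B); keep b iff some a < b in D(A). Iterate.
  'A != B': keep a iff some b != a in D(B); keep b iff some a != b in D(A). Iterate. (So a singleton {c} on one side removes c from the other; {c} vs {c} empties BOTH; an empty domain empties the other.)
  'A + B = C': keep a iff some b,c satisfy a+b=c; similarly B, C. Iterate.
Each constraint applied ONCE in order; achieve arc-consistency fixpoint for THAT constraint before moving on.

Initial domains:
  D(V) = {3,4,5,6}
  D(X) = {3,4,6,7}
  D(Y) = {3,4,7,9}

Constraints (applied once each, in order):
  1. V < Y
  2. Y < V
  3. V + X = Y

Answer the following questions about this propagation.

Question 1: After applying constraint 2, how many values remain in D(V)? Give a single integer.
Constraint 1 (V < Y) on D(V)={3,4,5,6} D(Y)={3,4,7,9}: Y {3,4,7,9}->{4,7,9}
Constraint 2 (Y < V) on D(Y)={4,7,9} D(V)={3,4,5,6}: Y {4,7,9}->{4}; V {3,4,5,6}->{5,6}
So after constraint 2: D(V)={5,6}, size = 2

Answer: 2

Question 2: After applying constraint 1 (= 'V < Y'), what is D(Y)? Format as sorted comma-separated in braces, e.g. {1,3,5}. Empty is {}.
Answer: {4,7,9}

Derivation:
Constraint 1 (V < Y) on D(V)={3,4,5,6} D(Y)={3,4,7,9}: Y {3,4,7,9}->{4,7,9}
So after constraint 1: D(Y) = {4,7,9}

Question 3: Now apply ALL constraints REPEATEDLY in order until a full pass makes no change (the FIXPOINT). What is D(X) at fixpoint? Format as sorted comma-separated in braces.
Answer: {}

Derivation:
pass 0 (initial): D(X)={3,4,6,7}
pass 1: V {3,4,5,6}->{}; X {3,4,6,7}->{}; Y {3,4,7,9}->{}
pass 2: no change
Fixpoint after 2 passes: D(X) = {}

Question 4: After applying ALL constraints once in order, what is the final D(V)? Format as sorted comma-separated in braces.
Answer: {}

Derivation:
Constraint 1 (V < Y) on D(V)={3,4,5,6} D(Y)={3,4,7,9}: Y {3,4,7,9}->{4,7,9}
Constraint 2 (Y < V) on D(Y)={4,7,9} D(V)={3,4,5,6}: Y {4,7,9}->{4}; V {3,4,5,6}->{5,6}
Constraint 3 (V + X = Y) on D(V)={5,6} D(X)={3,4,6,7} D(Y)={4}: V {5,6}->{}; X {3,4,6,7}->{}; Y {4}->{}
So after all 3 constraints: D(V) = {}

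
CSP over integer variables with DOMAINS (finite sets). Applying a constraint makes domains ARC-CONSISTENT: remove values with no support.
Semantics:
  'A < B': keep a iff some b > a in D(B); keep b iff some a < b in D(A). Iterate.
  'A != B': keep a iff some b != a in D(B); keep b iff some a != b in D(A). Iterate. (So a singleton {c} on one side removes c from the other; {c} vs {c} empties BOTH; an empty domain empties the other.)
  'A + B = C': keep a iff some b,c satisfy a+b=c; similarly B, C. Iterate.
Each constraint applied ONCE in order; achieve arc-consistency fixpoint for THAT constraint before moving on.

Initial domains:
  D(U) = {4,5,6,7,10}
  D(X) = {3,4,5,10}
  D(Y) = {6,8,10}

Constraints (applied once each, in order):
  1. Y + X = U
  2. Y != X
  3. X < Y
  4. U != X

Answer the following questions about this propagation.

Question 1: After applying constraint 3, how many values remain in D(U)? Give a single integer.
Constraint 1 (Y + X = U) on D(Y)={6,8,10} D(X)={3,4,5,10} D(U)={4,5,6,7,10}: Y {6,8,10}->{6}; X {3,4,5,10}->{4}; U {4,5,6,7,10}->{10}
Constraint 2 (Y != X) on D(Y)={6} D(X)={4}: no change
Constraint 3 (X < Y) on D(X)={4} D(Y)={6}: no change
So after constraint 3: D(U)={10}, size = 1

Answer: 1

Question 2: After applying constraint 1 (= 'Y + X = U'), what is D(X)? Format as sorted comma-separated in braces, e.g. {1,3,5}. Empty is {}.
Constraint 1 (Y + X = U) on D(Y)={6,8,10} D(X)={3,4,5,10} D(U)={4,5,6,7,10}: Y {6,8,10}->{6}; X {3,4,5,10}->{4}; U {4,5,6,7,10}->{10}
So after constraint 1: D(X) = {4}

Answer: {4}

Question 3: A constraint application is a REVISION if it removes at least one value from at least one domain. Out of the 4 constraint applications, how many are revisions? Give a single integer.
Constraint 1 (Y + X = U) on D(Y)={6,8,10} D(X)={3,4,5,10} D(U)={4,5,6,7,10}: Y {6,8,10}->{6}; X {3,4,5,10}->{4}; U {4,5,6,7,10}->{10} => REVISION
Constraint 2 (Y != X) on D(Y)={6} D(X)={4}: no change => not a revision
Constraint 3 (X < Y) on D(X)={4} D(Y)={6}: no change => not a revision
Constraint 4 (U != X) on D(U)={10} D(X)={4}: no change => not a revision
Total revisions = 1

Answer: 1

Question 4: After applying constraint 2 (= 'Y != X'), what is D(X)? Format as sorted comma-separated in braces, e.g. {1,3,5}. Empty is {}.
Answer: {4}

Derivation:
Constraint 1 (Y + X = U) on D(Y)={6,8,10} D(X)={3,4,5,10} D(U)={4,5,6,7,10}: Y {6,8,10}->{6}; X {3,4,5,10}->{4}; U {4,5,6,7,10}->{10}
Constraint 2 (Y != X) on D(Y)={6} D(X)={4}: no change
So after constraint 2: D(X) = {4}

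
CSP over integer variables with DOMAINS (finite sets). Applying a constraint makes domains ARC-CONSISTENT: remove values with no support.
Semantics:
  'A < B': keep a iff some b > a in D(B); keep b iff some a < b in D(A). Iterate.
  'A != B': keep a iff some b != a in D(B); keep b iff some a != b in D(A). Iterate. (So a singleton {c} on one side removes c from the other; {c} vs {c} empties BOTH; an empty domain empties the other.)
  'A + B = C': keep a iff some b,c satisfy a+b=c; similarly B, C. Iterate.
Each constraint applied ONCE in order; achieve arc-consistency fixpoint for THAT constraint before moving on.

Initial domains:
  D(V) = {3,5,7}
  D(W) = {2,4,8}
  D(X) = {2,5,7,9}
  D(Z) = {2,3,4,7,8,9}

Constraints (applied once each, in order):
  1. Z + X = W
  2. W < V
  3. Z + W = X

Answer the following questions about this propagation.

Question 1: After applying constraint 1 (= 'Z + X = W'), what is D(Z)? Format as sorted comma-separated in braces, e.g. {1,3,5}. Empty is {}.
Constraint 1 (Z + X = W) on D(Z)={2,3,4,7,8,9} D(X)={2,5,7,9} D(W)={2,4,8}: Z {2,3,4,7,8,9}->{2,3}; X {2,5,7,9}->{2,5}; W {2,4,8}->{4,8}
So after constraint 1: D(Z) = {2,3}

Answer: {2,3}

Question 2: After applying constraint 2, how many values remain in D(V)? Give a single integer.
Constraint 1 (Z + X = W) on D(Z)={2,3,4,7,8,9} D(X)={2,5,7,9} D(W)={2,4,8}: Z {2,3,4,7,8,9}->{2,3}; X {2,5,7,9}->{2,5}; W {2,4,8}->{4,8}
Constraint 2 (W < V) on D(W)={4,8} D(V)={3,5,7}: W {4,8}->{4}; V {3,5,7}->{5,7}
So after constraint 2: D(V)={5,7}, size = 2

Answer: 2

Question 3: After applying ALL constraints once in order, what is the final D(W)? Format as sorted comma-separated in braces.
Answer: {}

Derivation:
Constraint 1 (Z + X = W) on D(Z)={2,3,4,7,8,9} D(X)={2,5,7,9} D(W)={2,4,8}: Z {2,3,4,7,8,9}->{2,3}; X {2,5,7,9}->{2,5}; W {2,4,8}->{4,8}
Constraint 2 (W < V) on D(W)={4,8} D(V)={3,5,7}: W {4,8}->{4}; V {3,5,7}->{5,7}
Constraint 3 (Z + W = X) on D(Z)={2,3} D(W)={4} D(X)={2,5}: Z {2,3}->{}; W {4}->{}; X {2,5}->{}
So after all 3 constraints: D(W) = {}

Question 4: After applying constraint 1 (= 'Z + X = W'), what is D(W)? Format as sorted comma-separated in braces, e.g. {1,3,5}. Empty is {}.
Constraint 1 (Z + X = W) on D(Z)={2,3,4,7,8,9} D(X)={2,5,7,9} D(W)={2,4,8}: Z {2,3,4,7,8,9}->{2,3}; X {2,5,7,9}->{2,5}; W {2,4,8}->{4,8}
So after constraint 1: D(W) = {4,8}

Answer: {4,8}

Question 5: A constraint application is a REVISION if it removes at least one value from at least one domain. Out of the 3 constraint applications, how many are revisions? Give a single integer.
Constraint 1 (Z + X = W) on D(Z)={2,3,4,7,8,9} D(X)={2,5,7,9} D(W)={2,4,8}: Z {2,3,4,7,8,9}->{2,3}; X {2,5,7,9}->{2,5}; W {2,4,8}->{4,8} => REVISION
Constraint 2 (W < V) on D(W)={4,8} D(V)={3,5,7}: W {4,8}->{4}; V {3,5,7}->{5,7} => REVISION
Constraint 3 (Z + W = X) on D(Z)={2,3} D(W)={4} D(X)={2,5}: Z {2,3}->{}; W {4}->{}; X {2,5}->{} => REVISION
Total revisions = 3

Answer: 3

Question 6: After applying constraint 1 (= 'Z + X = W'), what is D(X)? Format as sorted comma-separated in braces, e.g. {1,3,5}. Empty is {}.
Constraint 1 (Z + X = W) on D(Z)={2,3,4,7,8,9} D(X)={2,5,7,9} D(W)={2,4,8}: Z {2,3,4,7,8,9}->{2,3}; X {2,5,7,9}->{2,5}; W {2,4,8}->{4,8}
So after constraint 1: D(X) = {2,5}

Answer: {2,5}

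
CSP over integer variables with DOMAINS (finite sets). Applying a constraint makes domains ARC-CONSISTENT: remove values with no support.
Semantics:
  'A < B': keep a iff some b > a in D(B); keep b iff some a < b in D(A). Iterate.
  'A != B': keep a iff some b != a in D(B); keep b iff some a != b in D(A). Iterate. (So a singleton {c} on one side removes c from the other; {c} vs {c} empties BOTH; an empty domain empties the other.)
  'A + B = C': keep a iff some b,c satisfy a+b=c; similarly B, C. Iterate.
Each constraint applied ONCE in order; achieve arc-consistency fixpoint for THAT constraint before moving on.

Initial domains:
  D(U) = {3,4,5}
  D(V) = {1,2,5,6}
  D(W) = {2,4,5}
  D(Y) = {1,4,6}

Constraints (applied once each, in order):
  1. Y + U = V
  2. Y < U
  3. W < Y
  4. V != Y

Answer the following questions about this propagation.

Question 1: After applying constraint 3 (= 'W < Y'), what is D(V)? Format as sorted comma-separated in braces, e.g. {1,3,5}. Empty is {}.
Constraint 1 (Y + U = V) on D(Y)={1,4,6} D(U)={3,4,5} D(V)={1,2,5,6}: Y {1,4,6}->{1}; U {3,4,5}->{4,5}; V {1,2,5,6}->{5,6}
Constraint 2 (Y < U) on D(Y)={1} D(U)={4,5}: no change
Constraint 3 (W < Y) on D(W)={2,4,5} D(Y)={1}: W {2,4,5}->{}; Y {1}->{}
So after constraint 3: D(V) = {5,6}

Answer: {5,6}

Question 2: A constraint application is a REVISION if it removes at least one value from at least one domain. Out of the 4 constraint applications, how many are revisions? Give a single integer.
Constraint 1 (Y + U = V) on D(Y)={1,4,6} D(U)={3,4,5} D(V)={1,2,5,6}: Y {1,4,6}->{1}; U {3,4,5}->{4,5}; V {1,2,5,6}->{5,6} => REVISION
Constraint 2 (Y < U) on D(Y)={1} D(U)={4,5}: no change => not a revision
Constraint 3 (W < Y) on D(W)={2,4,5} D(Y)={1}: W {2,4,5}->{}; Y {1}->{} => REVISION
Constraint 4 (V != Y) on D(V)={5,6} D(Y)={}: V {5,6}->{} => REVISION
Total revisions = 3

Answer: 3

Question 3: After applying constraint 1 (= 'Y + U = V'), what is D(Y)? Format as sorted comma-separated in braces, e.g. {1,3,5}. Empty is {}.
Answer: {1}

Derivation:
Constraint 1 (Y + U = V) on D(Y)={1,4,6} D(U)={3,4,5} D(V)={1,2,5,6}: Y {1,4,6}->{1}; U {3,4,5}->{4,5}; V {1,2,5,6}->{5,6}
So after constraint 1: D(Y) = {1}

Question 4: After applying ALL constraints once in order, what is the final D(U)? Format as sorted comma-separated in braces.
Answer: {4,5}

Derivation:
Constraint 1 (Y + U = V) on D(Y)={1,4,6} D(U)={3,4,5} D(V)={1,2,5,6}: Y {1,4,6}->{1}; U {3,4,5}->{4,5}; V {1,2,5,6}->{5,6}
Constraint 2 (Y < U) on D(Y)={1} D(U)={4,5}: no change
Constraint 3 (W < Y) on D(W)={2,4,5} D(Y)={1}: W {2,4,5}->{}; Y {1}->{}
Constraint 4 (V != Y) on D(V)={5,6} D(Y)={}: V {5,6}->{}
So after all 4 constraints: D(U) = {4,5}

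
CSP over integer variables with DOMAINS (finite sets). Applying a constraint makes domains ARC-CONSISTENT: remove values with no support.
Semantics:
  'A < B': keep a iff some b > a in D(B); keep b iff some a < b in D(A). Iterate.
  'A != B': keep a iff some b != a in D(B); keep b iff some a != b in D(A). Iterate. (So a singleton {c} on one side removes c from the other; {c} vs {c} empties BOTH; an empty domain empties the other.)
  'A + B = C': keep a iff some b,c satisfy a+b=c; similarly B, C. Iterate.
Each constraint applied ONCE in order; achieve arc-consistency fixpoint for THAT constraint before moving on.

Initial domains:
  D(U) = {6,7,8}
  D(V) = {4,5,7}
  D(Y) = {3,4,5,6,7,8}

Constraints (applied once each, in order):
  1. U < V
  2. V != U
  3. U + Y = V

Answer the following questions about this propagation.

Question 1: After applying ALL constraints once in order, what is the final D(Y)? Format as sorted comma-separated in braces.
Constraint 1 (U < V) on D(U)={6,7,8} D(V)={4,5,7}: U {6,7,8}->{6}; V {4,5,7}->{7}
Constraint 2 (V != U) on D(V)={7} D(U)={6}: no change
Constraint 3 (U + Y = V) on D(U)={6} D(Y)={3,4,5,6,7,8} D(V)={7}: U {6}->{}; Y {3,4,5,6,7,8}->{}; V {7}->{}
So after all 3 constraints: D(Y) = {}

Answer: {}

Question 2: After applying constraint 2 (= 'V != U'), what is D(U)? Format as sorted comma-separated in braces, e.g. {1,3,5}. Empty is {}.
Constraint 1 (U < V) on D(U)={6,7,8} D(V)={4,5,7}: U {6,7,8}->{6}; V {4,5,7}->{7}
Constraint 2 (V != U) on D(V)={7} D(U)={6}: no change
So after constraint 2: D(U) = {6}

Answer: {6}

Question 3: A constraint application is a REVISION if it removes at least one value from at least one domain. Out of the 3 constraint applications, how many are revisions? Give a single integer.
Constraint 1 (U < V) on D(U)={6,7,8} D(V)={4,5,7}: U {6,7,8}->{6}; V {4,5,7}->{7} => REVISION
Constraint 2 (V != U) on D(V)={7} D(U)={6}: no change => not a revision
Constraint 3 (U + Y = V) on D(U)={6} D(Y)={3,4,5,6,7,8} D(V)={7}: U {6}->{}; Y {3,4,5,6,7,8}->{}; V {7}->{} => REVISION
Total revisions = 2

Answer: 2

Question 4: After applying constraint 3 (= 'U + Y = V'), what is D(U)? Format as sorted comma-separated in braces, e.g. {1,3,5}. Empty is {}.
Answer: {}

Derivation:
Constraint 1 (U < V) on D(U)={6,7,8} D(V)={4,5,7}: U {6,7,8}->{6}; V {4,5,7}->{7}
Constraint 2 (V != U) on D(V)={7} D(U)={6}: no change
Constraint 3 (U + Y = V) on D(U)={6} D(Y)={3,4,5,6,7,8} D(V)={7}: U {6}->{}; Y {3,4,5,6,7,8}->{}; V {7}->{}
So after constraint 3: D(U) = {}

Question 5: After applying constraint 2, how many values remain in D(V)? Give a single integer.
Constraint 1 (U < V) on D(U)={6,7,8} D(V)={4,5,7}: U {6,7,8}->{6}; V {4,5,7}->{7}
Constraint 2 (V != U) on D(V)={7} D(U)={6}: no change
So after constraint 2: D(V)={7}, size = 1

Answer: 1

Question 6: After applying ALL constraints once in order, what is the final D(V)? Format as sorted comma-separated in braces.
Constraint 1 (U < V) on D(U)={6,7,8} D(V)={4,5,7}: U {6,7,8}->{6}; V {4,5,7}->{7}
Constraint 2 (V != U) on D(V)={7} D(U)={6}: no change
Constraint 3 (U + Y = V) on D(U)={6} D(Y)={3,4,5,6,7,8} D(V)={7}: U {6}->{}; Y {3,4,5,6,7,8}->{}; V {7}->{}
So after all 3 constraints: D(V) = {}

Answer: {}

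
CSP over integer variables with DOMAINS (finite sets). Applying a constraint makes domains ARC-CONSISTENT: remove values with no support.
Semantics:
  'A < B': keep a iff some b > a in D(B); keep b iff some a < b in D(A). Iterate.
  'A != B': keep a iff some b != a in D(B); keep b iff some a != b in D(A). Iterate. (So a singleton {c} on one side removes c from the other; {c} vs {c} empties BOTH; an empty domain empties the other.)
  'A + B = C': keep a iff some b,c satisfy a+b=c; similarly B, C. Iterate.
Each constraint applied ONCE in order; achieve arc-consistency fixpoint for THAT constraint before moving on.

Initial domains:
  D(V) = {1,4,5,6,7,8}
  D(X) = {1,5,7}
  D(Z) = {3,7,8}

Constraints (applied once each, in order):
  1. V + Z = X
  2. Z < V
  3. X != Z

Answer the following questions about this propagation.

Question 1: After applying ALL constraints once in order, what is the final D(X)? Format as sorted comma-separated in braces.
Answer: {7}

Derivation:
Constraint 1 (V + Z = X) on D(V)={1,4,5,6,7,8} D(Z)={3,7,8} D(X)={1,5,7}: V {1,4,5,6,7,8}->{4}; Z {3,7,8}->{3}; X {1,5,7}->{7}
Constraint 2 (Z < V) on D(Z)={3} D(V)={4}: no change
Constraint 3 (X != Z) on D(X)={7} D(Z)={3}: no change
So after all 3 constraints: D(X) = {7}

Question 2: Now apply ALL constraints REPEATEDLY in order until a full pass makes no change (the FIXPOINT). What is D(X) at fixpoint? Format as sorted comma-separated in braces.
Answer: {7}

Derivation:
pass 0 (initial): D(X)={1,5,7}
pass 1: V {1,4,5,6,7,8}->{4}; X {1,5,7}->{7}; Z {3,7,8}->{3}
pass 2: no change
Fixpoint after 2 passes: D(X) = {7}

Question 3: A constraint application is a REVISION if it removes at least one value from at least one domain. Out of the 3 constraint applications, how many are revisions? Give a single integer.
Constraint 1 (V + Z = X) on D(V)={1,4,5,6,7,8} D(Z)={3,7,8} D(X)={1,5,7}: V {1,4,5,6,7,8}->{4}; Z {3,7,8}->{3}; X {1,5,7}->{7} => REVISION
Constraint 2 (Z < V) on D(Z)={3} D(V)={4}: no change => not a revision
Constraint 3 (X != Z) on D(X)={7} D(Z)={3}: no change => not a revision
Total revisions = 1

Answer: 1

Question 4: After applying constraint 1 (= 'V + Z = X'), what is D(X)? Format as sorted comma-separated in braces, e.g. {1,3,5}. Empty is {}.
Constraint 1 (V + Z = X) on D(V)={1,4,5,6,7,8} D(Z)={3,7,8} D(X)={1,5,7}: V {1,4,5,6,7,8}->{4}; Z {3,7,8}->{3}; X {1,5,7}->{7}
So after constraint 1: D(X) = {7}

Answer: {7}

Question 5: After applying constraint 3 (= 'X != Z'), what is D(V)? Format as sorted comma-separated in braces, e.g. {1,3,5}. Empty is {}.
Answer: {4}

Derivation:
Constraint 1 (V + Z = X) on D(V)={1,4,5,6,7,8} D(Z)={3,7,8} D(X)={1,5,7}: V {1,4,5,6,7,8}->{4}; Z {3,7,8}->{3}; X {1,5,7}->{7}
Constraint 2 (Z < V) on D(Z)={3} D(V)={4}: no change
Constraint 3 (X != Z) on D(X)={7} D(Z)={3}: no change
So after constraint 3: D(V) = {4}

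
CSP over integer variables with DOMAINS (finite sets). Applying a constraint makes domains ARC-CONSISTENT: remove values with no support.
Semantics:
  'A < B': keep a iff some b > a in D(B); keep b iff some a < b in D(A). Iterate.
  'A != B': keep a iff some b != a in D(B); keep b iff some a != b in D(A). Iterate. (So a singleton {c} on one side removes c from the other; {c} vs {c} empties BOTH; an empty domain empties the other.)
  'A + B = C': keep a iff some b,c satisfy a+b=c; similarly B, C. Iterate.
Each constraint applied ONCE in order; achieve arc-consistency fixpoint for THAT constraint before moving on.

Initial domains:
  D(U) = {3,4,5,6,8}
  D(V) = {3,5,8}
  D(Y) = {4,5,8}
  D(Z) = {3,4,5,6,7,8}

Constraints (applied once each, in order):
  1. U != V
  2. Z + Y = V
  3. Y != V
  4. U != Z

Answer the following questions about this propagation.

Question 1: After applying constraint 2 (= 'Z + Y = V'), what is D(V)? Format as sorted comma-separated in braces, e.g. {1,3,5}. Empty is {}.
Constraint 1 (U != V) on D(U)={3,4,5,6,8} D(V)={3,5,8}: no change
Constraint 2 (Z + Y = V) on D(Z)={3,4,5,6,7,8} D(Y)={4,5,8} D(V)={3,5,8}: Z {3,4,5,6,7,8}->{3,4}; Y {4,5,8}->{4,5}; V {3,5,8}->{8}
So after constraint 2: D(V) = {8}

Answer: {8}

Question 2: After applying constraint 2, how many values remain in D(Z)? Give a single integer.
Answer: 2

Derivation:
Constraint 1 (U != V) on D(U)={3,4,5,6,8} D(V)={3,5,8}: no change
Constraint 2 (Z + Y = V) on D(Z)={3,4,5,6,7,8} D(Y)={4,5,8} D(V)={3,5,8}: Z {3,4,5,6,7,8}->{3,4}; Y {4,5,8}->{4,5}; V {3,5,8}->{8}
So after constraint 2: D(Z)={3,4}, size = 2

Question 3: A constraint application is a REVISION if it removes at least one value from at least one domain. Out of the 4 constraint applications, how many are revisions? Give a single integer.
Constraint 1 (U != V) on D(U)={3,4,5,6,8} D(V)={3,5,8}: no change => not a revision
Constraint 2 (Z + Y = V) on D(Z)={3,4,5,6,7,8} D(Y)={4,5,8} D(V)={3,5,8}: Z {3,4,5,6,7,8}->{3,4}; Y {4,5,8}->{4,5}; V {3,5,8}->{8} => REVISION
Constraint 3 (Y != V) on D(Y)={4,5} D(V)={8}: no change => not a revision
Constraint 4 (U != Z) on D(U)={3,4,5,6,8} D(Z)={3,4}: no change => not a revision
Total revisions = 1

Answer: 1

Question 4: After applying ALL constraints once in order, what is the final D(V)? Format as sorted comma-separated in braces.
Answer: {8}

Derivation:
Constraint 1 (U != V) on D(U)={3,4,5,6,8} D(V)={3,5,8}: no change
Constraint 2 (Z + Y = V) on D(Z)={3,4,5,6,7,8} D(Y)={4,5,8} D(V)={3,5,8}: Z {3,4,5,6,7,8}->{3,4}; Y {4,5,8}->{4,5}; V {3,5,8}->{8}
Constraint 3 (Y != V) on D(Y)={4,5} D(V)={8}: no change
Constraint 4 (U != Z) on D(U)={3,4,5,6,8} D(Z)={3,4}: no change
So after all 4 constraints: D(V) = {8}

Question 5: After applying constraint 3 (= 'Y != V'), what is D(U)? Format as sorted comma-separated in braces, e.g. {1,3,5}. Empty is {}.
Answer: {3,4,5,6,8}

Derivation:
Constraint 1 (U != V) on D(U)={3,4,5,6,8} D(V)={3,5,8}: no change
Constraint 2 (Z + Y = V) on D(Z)={3,4,5,6,7,8} D(Y)={4,5,8} D(V)={3,5,8}: Z {3,4,5,6,7,8}->{3,4}; Y {4,5,8}->{4,5}; V {3,5,8}->{8}
Constraint 3 (Y != V) on D(Y)={4,5} D(V)={8}: no change
So after constraint 3: D(U) = {3,4,5,6,8}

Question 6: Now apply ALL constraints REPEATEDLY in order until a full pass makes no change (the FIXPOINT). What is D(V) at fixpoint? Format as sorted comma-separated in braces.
Answer: {8}

Derivation:
pass 0 (initial): D(V)={3,5,8}
pass 1: V {3,5,8}->{8}; Y {4,5,8}->{4,5}; Z {3,4,5,6,7,8}->{3,4}
pass 2: U {3,4,5,6,8}->{3,4,5,6}
pass 3: no change
Fixpoint after 3 passes: D(V) = {8}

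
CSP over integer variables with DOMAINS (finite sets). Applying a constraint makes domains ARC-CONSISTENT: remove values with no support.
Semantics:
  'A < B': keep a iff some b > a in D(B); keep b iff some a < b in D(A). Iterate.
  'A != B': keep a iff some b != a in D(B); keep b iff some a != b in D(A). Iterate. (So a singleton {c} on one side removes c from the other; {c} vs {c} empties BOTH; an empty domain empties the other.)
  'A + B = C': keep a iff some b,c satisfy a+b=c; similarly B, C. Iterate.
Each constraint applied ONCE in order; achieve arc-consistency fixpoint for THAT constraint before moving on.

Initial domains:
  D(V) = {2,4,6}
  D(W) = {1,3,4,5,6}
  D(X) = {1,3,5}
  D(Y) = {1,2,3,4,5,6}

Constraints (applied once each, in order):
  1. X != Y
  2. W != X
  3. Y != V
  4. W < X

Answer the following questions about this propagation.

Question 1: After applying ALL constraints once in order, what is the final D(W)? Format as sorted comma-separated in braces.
Answer: {1,3,4}

Derivation:
Constraint 1 (X != Y) on D(X)={1,3,5} D(Y)={1,2,3,4,5,6}: no change
Constraint 2 (W != X) on D(W)={1,3,4,5,6} D(X)={1,3,5}: no change
Constraint 3 (Y != V) on D(Y)={1,2,3,4,5,6} D(V)={2,4,6}: no change
Constraint 4 (W < X) on D(W)={1,3,4,5,6} D(X)={1,3,5}: W {1,3,4,5,6}->{1,3,4}; X {1,3,5}->{3,5}
So after all 4 constraints: D(W) = {1,3,4}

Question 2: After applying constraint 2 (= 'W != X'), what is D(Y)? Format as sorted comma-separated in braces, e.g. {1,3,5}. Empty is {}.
Answer: {1,2,3,4,5,6}

Derivation:
Constraint 1 (X != Y) on D(X)={1,3,5} D(Y)={1,2,3,4,5,6}: no change
Constraint 2 (W != X) on D(W)={1,3,4,5,6} D(X)={1,3,5}: no change
So after constraint 2: D(Y) = {1,2,3,4,5,6}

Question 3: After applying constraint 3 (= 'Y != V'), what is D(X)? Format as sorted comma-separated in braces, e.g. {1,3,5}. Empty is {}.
Answer: {1,3,5}

Derivation:
Constraint 1 (X != Y) on D(X)={1,3,5} D(Y)={1,2,3,4,5,6}: no change
Constraint 2 (W != X) on D(W)={1,3,4,5,6} D(X)={1,3,5}: no change
Constraint 3 (Y != V) on D(Y)={1,2,3,4,5,6} D(V)={2,4,6}: no change
So after constraint 3: D(X) = {1,3,5}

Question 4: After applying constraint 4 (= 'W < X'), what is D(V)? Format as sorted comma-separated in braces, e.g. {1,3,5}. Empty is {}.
Answer: {2,4,6}

Derivation:
Constraint 1 (X != Y) on D(X)={1,3,5} D(Y)={1,2,3,4,5,6}: no change
Constraint 2 (W != X) on D(W)={1,3,4,5,6} D(X)={1,3,5}: no change
Constraint 3 (Y != V) on D(Y)={1,2,3,4,5,6} D(V)={2,4,6}: no change
Constraint 4 (W < X) on D(W)={1,3,4,5,6} D(X)={1,3,5}: W {1,3,4,5,6}->{1,3,4}; X {1,3,5}->{3,5}
So after constraint 4: D(V) = {2,4,6}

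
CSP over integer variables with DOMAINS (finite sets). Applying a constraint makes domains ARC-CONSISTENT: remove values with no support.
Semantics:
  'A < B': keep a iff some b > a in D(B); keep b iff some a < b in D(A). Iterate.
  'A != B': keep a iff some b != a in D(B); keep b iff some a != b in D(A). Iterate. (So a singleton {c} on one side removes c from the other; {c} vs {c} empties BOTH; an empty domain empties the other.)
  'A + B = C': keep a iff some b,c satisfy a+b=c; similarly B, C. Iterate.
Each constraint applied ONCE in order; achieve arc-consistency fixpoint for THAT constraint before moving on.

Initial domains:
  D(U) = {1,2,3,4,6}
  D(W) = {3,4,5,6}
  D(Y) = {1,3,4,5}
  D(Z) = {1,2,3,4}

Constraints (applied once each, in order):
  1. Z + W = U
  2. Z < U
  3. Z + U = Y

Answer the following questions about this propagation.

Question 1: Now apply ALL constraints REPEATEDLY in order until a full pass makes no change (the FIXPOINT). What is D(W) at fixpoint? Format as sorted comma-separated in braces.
Answer: {3}

Derivation:
pass 0 (initial): D(W)={3,4,5,6}
pass 1: U {1,2,3,4,6}->{4}; W {3,4,5,6}->{3,4,5}; Y {1,3,4,5}->{5}; Z {1,2,3,4}->{1}
pass 2: W {3,4,5}->{3}
pass 3: no change
Fixpoint after 3 passes: D(W) = {3}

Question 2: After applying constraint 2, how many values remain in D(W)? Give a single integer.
Answer: 3

Derivation:
Constraint 1 (Z + W = U) on D(Z)={1,2,3,4} D(W)={3,4,5,6} D(U)={1,2,3,4,6}: Z {1,2,3,4}->{1,2,3}; W {3,4,5,6}->{3,4,5}; U {1,2,3,4,6}->{4,6}
Constraint 2 (Z < U) on D(Z)={1,2,3} D(U)={4,6}: no change
So after constraint 2: D(W)={3,4,5}, size = 3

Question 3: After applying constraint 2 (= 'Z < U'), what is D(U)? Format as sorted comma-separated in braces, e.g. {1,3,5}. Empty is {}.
Constraint 1 (Z + W = U) on D(Z)={1,2,3,4} D(W)={3,4,5,6} D(U)={1,2,3,4,6}: Z {1,2,3,4}->{1,2,3}; W {3,4,5,6}->{3,4,5}; U {1,2,3,4,6}->{4,6}
Constraint 2 (Z < U) on D(Z)={1,2,3} D(U)={4,6}: no change
So after constraint 2: D(U) = {4,6}

Answer: {4,6}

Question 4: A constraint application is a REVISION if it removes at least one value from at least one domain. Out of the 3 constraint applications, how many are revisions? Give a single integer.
Constraint 1 (Z + W = U) on D(Z)={1,2,3,4} D(W)={3,4,5,6} D(U)={1,2,3,4,6}: Z {1,2,3,4}->{1,2,3}; W {3,4,5,6}->{3,4,5}; U {1,2,3,4,6}->{4,6} => REVISION
Constraint 2 (Z < U) on D(Z)={1,2,3} D(U)={4,6}: no change => not a revision
Constraint 3 (Z + U = Y) on D(Z)={1,2,3} D(U)={4,6} D(Y)={1,3,4,5}: Z {1,2,3}->{1}; U {4,6}->{4}; Y {1,3,4,5}->{5} => REVISION
Total revisions = 2

Answer: 2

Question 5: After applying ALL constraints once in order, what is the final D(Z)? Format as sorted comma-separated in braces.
Answer: {1}

Derivation:
Constraint 1 (Z + W = U) on D(Z)={1,2,3,4} D(W)={3,4,5,6} D(U)={1,2,3,4,6}: Z {1,2,3,4}->{1,2,3}; W {3,4,5,6}->{3,4,5}; U {1,2,3,4,6}->{4,6}
Constraint 2 (Z < U) on D(Z)={1,2,3} D(U)={4,6}: no change
Constraint 3 (Z + U = Y) on D(Z)={1,2,3} D(U)={4,6} D(Y)={1,3,4,5}: Z {1,2,3}->{1}; U {4,6}->{4}; Y {1,3,4,5}->{5}
So after all 3 constraints: D(Z) = {1}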